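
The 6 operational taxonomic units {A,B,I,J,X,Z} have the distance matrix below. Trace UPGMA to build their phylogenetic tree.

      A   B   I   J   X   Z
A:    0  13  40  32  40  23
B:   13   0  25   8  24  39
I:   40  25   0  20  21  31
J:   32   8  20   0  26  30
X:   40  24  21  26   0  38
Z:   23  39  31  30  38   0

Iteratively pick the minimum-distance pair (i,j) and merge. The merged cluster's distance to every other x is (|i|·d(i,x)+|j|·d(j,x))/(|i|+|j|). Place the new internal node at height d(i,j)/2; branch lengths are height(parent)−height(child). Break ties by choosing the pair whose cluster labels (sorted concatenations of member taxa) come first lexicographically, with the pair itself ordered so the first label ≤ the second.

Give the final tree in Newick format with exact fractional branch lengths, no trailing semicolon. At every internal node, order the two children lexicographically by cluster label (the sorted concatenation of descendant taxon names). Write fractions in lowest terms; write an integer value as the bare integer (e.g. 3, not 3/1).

(((A:45/4,(B:4,J:4):29/4):10/3,(I:21/2,X:21/2):49/12):91/60,Z:161/10)

step 1: merge (B,J) at d=8; branch lengths B→4, J→4; new cluster BJ
  updated: d(A,BJ)=45/2, d(BJ,I)=45/2, d(BJ,X)=25, d(BJ,Z)=69/2
step 2: merge (I,X) at d=21; branch lengths I→21/2, X→21/2; new cluster IX
  updated: d(A,IX)=40, d(BJ,IX)=95/4, d(IX,Z)=69/2
step 3: merge (A,BJ) at d=45/2; branch lengths A→45/4, BJ→29/4; new cluster ABJ
  updated: d(ABJ,IX)=175/6, d(ABJ,Z)=92/3
step 4: merge (ABJ,IX) at d=175/6; branch lengths ABJ→10/3, IX→49/12; new cluster ABIJX
  updated: d(ABIJX,Z)=161/5
step 5: merge (ABIJX,Z) at d=161/5; branch lengths ABIJX→91/60, Z→161/10; new cluster ABIJXZ
final tree: (((A:45/4,(B:4,J:4):29/4):10/3,(I:21/2,X:21/2):49/12):91/60,Z:161/10)
total length: 1088/15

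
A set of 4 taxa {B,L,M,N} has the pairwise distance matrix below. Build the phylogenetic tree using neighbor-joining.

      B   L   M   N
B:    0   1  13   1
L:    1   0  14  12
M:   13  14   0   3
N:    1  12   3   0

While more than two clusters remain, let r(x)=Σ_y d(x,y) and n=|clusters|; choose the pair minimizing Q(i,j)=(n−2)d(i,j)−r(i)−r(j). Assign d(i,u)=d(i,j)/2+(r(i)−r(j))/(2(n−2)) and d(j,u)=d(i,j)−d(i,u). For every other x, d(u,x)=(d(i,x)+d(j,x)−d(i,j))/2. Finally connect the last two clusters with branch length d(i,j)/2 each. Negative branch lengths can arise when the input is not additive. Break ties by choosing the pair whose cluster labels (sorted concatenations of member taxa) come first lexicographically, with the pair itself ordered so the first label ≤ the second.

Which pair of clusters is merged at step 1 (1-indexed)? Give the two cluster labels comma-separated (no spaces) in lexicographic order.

B,L

step 1: merge (B,L) at d=1, Q=-40; branch lengths B→-5/2, L→7/2; new cluster BL
  updated: d(BL,M)=13, d(BL,N)=6
step 2: merge (BL,M) at d=13, Q=-22; branch lengths BL→8, M→5; new cluster BLM
  updated: d(BLM,N)=-2
step 3: merge (BLM,N) at d=-2; branch lengths BLM→-1, N→-1; new cluster BLMN
final tree: (((B:-5/2,L:7/2):8,M:5):-1,N:-1)
total length: 12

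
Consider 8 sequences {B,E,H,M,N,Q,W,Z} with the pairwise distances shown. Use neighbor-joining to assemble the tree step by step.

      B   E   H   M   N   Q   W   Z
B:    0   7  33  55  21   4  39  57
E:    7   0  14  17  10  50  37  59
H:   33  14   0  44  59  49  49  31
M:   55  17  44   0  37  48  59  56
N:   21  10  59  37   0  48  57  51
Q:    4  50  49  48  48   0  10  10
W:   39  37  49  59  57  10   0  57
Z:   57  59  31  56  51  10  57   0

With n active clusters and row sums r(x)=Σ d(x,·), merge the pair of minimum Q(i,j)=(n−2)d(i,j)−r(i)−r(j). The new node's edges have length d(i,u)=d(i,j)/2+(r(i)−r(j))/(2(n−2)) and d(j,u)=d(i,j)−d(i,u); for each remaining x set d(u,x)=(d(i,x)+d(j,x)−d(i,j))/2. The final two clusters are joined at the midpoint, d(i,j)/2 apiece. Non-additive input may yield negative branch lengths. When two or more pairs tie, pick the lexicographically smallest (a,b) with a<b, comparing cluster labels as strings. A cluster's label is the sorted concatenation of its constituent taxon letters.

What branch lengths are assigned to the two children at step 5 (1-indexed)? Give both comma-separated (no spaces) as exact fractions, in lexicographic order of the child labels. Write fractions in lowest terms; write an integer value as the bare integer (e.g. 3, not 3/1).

iteration 1: select Q,Z (d=10, Q=-480); attach at lengths (-7/2, 27/2); label the merged cluster QZ
  updated: d(B,QZ)=51/2, d(E,QZ)=99/2, d(H,QZ)=35, d(M,QZ)=47, d(N,QZ)=89/2, d(QZ,W)=57/2
iteration 2: select QZ,W (d=57/2, Q=-357); attach at lengths (103/10, 91/5); label the merged cluster QWZ
  updated: d(B,QWZ)=18, d(E,QWZ)=29, d(H,QWZ)=111/4, d(M,QWZ)=155/4, d(N,QWZ)=73/2
iteration 3: select H,QWZ (d=111/4, Q=-867/4); attach at lengths (555/32, 333/32); label the merged cluster HQWZ
  updated: d(B,HQWZ)=93/8, d(E,HQWZ)=61/8, d(HQWZ,M)=55/2, d(HQWZ,N)=271/8
iteration 4: select B,HQWZ (d=93/8, Q=-1123/8); attach at lengths (391/48, 167/48); label the merged cluster BHQWZ
  updated: d(BHQWZ,E)=3/2, d(BHQWZ,M)=567/16, d(BHQWZ,N)=173/8
iteration 5: select BHQWZ,E (d=3/2, Q=-1345/16); attach at lengths (529/64, -433/64); label the merged cluster BEHQWZ
  updated: d(BEHQWZ,M)=815/32, d(BEHQWZ,N)=241/16
iteration 6: select BEHQWZ,M (d=815/32, Q=-2481/32); attach at lengths (113/64, 1517/64); label the merged cluster BEHMQWZ
  updated: d(BEHMQWZ,N)=851/64
iteration 7: select BEHMQWZ,N (d=851/64); attach at lengths (851/128, 851/128); label the merged cluster BEHMNQWZ
final tree: ((((B:391/48,(H:555/32,((Q:-7/2,Z:27/2):103/10,W:91/5):333/32):167/48):529/64,E:-433/64):113/64,M:1517/64):851/128,N:851/128)
total length: 7561/64

529/64,-433/64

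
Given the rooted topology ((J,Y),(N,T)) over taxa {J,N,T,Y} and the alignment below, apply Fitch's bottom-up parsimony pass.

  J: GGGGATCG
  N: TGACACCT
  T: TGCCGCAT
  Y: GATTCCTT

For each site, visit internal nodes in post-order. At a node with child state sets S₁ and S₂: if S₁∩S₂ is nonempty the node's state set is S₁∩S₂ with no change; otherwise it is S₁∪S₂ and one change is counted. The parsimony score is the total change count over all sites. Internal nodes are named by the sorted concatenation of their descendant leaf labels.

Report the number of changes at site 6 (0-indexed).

2

JY@0: {G} ∩ {G} = {G} (intersection, +0)
NT@0: {T} ∩ {T} = {T} (intersection, +0)
JNTY@0: {G} ∪ {T} = {G,T} (union, +1)
JY@1: {G} ∪ {A} = {A,G} (union, +1)
NT@1: {G} ∩ {G} = {G} (intersection, +0)
JNTY@1: {A,G} ∩ {G} = {G} (intersection, +0)
JY@2: {G} ∪ {T} = {G,T} (union, +1)
NT@2: {A} ∪ {C} = {A,C} (union, +1)
JNTY@2: {G,T} ∪ {A,C} = {A,C,G,T} (union, +1)
JY@3: {G} ∪ {T} = {G,T} (union, +1)
NT@3: {C} ∩ {C} = {C} (intersection, +0)
JNTY@3: {G,T} ∪ {C} = {C,G,T} (union, +1)
JY@4: {A} ∪ {C} = {A,C} (union, +1)
NT@4: {A} ∪ {G} = {A,G} (union, +1)
JNTY@4: {A,C} ∩ {A,G} = {A} (intersection, +0)
JY@5: {T} ∪ {C} = {C,T} (union, +1)
NT@5: {C} ∩ {C} = {C} (intersection, +0)
JNTY@5: {C,T} ∩ {C} = {C} (intersection, +0)
JY@6: {C} ∪ {T} = {C,T} (union, +1)
NT@6: {C} ∪ {A} = {A,C} (union, +1)
JNTY@6: {C,T} ∩ {A,C} = {C} (intersection, +0)
JY@7: {G} ∪ {T} = {G,T} (union, +1)
NT@7: {T} ∩ {T} = {T} (intersection, +0)
JNTY@7: {G,T} ∩ {T} = {T} (intersection, +0)
per-site changes: [1, 1, 3, 2, 2, 1, 2, 1]; total = 13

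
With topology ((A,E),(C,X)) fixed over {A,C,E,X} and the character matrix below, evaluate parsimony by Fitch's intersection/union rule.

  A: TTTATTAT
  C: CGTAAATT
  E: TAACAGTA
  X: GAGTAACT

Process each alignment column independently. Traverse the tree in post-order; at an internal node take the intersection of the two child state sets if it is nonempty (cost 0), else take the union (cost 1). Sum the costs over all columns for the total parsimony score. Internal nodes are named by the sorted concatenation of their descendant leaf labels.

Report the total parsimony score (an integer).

AE@0: {T} ∩ {T} = {T} (intersection, +0)
CX@0: {C} ∪ {G} = {C,G} (union, +1)
ACEX@0: {T} ∪ {C,G} = {C,G,T} (union, +1)
AE@1: {T} ∪ {A} = {A,T} (union, +1)
CX@1: {G} ∪ {A} = {A,G} (union, +1)
ACEX@1: {A,T} ∩ {A,G} = {A} (intersection, +0)
AE@2: {T} ∪ {A} = {A,T} (union, +1)
CX@2: {T} ∪ {G} = {G,T} (union, +1)
ACEX@2: {A,T} ∩ {G,T} = {T} (intersection, +0)
AE@3: {A} ∪ {C} = {A,C} (union, +1)
CX@3: {A} ∪ {T} = {A,T} (union, +1)
ACEX@3: {A,C} ∩ {A,T} = {A} (intersection, +0)
AE@4: {T} ∪ {A} = {A,T} (union, +1)
CX@4: {A} ∩ {A} = {A} (intersection, +0)
ACEX@4: {A,T} ∩ {A} = {A} (intersection, +0)
AE@5: {T} ∪ {G} = {G,T} (union, +1)
CX@5: {A} ∩ {A} = {A} (intersection, +0)
ACEX@5: {G,T} ∪ {A} = {A,G,T} (union, +1)
AE@6: {A} ∪ {T} = {A,T} (union, +1)
CX@6: {T} ∪ {C} = {C,T} (union, +1)
ACEX@6: {A,T} ∩ {C,T} = {T} (intersection, +0)
AE@7: {T} ∪ {A} = {A,T} (union, +1)
CX@7: {T} ∩ {T} = {T} (intersection, +0)
ACEX@7: {A,T} ∩ {T} = {T} (intersection, +0)
per-site changes: [2, 2, 2, 2, 1, 2, 2, 1]; total = 14

14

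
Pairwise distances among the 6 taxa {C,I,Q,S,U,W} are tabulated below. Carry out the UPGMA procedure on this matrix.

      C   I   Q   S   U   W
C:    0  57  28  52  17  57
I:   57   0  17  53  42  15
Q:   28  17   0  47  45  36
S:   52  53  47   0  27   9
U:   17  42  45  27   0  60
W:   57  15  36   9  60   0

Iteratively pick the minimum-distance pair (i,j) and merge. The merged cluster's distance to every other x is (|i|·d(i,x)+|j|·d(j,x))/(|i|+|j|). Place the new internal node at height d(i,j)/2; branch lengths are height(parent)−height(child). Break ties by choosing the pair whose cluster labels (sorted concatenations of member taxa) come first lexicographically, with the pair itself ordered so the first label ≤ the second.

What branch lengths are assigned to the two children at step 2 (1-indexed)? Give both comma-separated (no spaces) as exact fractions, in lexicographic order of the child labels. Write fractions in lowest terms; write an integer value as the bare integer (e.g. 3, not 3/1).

17/2,17/2

iteration 1: select S,W (d=9); attach at lengths (9/2, 9/2); label the merged cluster SW
  updated: d(C,SW)=109/2, d(I,SW)=34, d(Q,SW)=83/2, d(SW,U)=87/2
iteration 2: select C,U (d=17); attach at lengths (17/2, 17/2); label the merged cluster CU
  updated: d(CU,I)=99/2, d(CU,Q)=73/2, d(CU,SW)=49
iteration 3: select I,Q (d=17); attach at lengths (17/2, 17/2); label the merged cluster IQ
  updated: d(CU,IQ)=43, d(IQ,SW)=151/4
iteration 4: select IQ,SW (d=151/4); attach at lengths (83/8, 115/8); label the merged cluster IQSW
  updated: d(CU,IQSW)=46
iteration 5: select CU,IQSW (d=46); attach at lengths (29/2, 33/8); label the merged cluster CIQSUW
final tree: ((C:17/2,U:17/2):29/2,((I:17/2,Q:17/2):83/8,(S:9/2,W:9/2):115/8):33/8)
total length: 691/8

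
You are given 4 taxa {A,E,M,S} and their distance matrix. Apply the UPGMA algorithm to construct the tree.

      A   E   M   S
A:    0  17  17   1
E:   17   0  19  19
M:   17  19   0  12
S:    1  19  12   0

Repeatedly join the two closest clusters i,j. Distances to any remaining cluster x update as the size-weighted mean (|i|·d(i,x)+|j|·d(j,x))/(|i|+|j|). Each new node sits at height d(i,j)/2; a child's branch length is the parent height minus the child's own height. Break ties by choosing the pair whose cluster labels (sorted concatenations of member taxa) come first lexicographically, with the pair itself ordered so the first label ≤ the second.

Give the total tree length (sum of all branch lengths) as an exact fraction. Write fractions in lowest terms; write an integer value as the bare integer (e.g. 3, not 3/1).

step 1: merge (A,S) at d=1; branch lengths A→1/2, S→1/2; new cluster AS
  updated: d(AS,E)=18, d(AS,M)=29/2
step 2: merge (AS,M) at d=29/2; branch lengths AS→27/4, M→29/4; new cluster AMS
  updated: d(AMS,E)=55/3
step 3: merge (AMS,E) at d=55/3; branch lengths AMS→23/12, E→55/6; new cluster AEMS
final tree: (((A:1/2,S:1/2):27/4,M:29/4):23/12,E:55/6)
total length: 313/12

313/12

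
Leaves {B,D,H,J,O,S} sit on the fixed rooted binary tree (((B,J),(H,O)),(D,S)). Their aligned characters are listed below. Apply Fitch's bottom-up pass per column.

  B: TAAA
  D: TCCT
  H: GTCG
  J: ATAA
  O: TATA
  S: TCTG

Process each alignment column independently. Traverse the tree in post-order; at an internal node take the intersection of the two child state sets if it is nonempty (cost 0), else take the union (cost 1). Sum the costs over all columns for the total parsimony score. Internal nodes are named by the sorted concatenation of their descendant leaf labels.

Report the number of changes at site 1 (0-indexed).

3

[col 0] BJ: children B:{T}, J:{A} ∪→ {A,T}; cost 1
[col 0] HO: children H:{G}, O:{T} ∪→ {G,T}; cost 1
[col 0] BHJO: children BJ:{A,T}, HO:{G,T} ∩→ {T}; cost 0
[col 0] DS: children D:{T}, S:{T} ∩→ {T}; cost 0
[col 0] BDHJOS: children BHJO:{T}, DS:{T} ∩→ {T}; cost 0
[col 1] BJ: children B:{A}, J:{T} ∪→ {A,T}; cost 1
[col 1] HO: children H:{T}, O:{A} ∪→ {A,T}; cost 1
[col 1] BHJO: children BJ:{A,T}, HO:{A,T} ∩→ {A,T}; cost 0
[col 1] DS: children D:{C}, S:{C} ∩→ {C}; cost 0
[col 1] BDHJOS: children BHJO:{A,T}, DS:{C} ∪→ {A,C,T}; cost 1
[col 2] BJ: children B:{A}, J:{A} ∩→ {A}; cost 0
[col 2] HO: children H:{C}, O:{T} ∪→ {C,T}; cost 1
[col 2] BHJO: children BJ:{A}, HO:{C,T} ∪→ {A,C,T}; cost 1
[col 2] DS: children D:{C}, S:{T} ∪→ {C,T}; cost 1
[col 2] BDHJOS: children BHJO:{A,C,T}, DS:{C,T} ∩→ {C,T}; cost 0
[col 3] BJ: children B:{A}, J:{A} ∩→ {A}; cost 0
[col 3] HO: children H:{G}, O:{A} ∪→ {A,G}; cost 1
[col 3] BHJO: children BJ:{A}, HO:{A,G} ∩→ {A}; cost 0
[col 3] DS: children D:{T}, S:{G} ∪→ {G,T}; cost 1
[col 3] BDHJOS: children BHJO:{A}, DS:{G,T} ∪→ {A,G,T}; cost 1
per-site changes: [2, 3, 3, 3]; total = 11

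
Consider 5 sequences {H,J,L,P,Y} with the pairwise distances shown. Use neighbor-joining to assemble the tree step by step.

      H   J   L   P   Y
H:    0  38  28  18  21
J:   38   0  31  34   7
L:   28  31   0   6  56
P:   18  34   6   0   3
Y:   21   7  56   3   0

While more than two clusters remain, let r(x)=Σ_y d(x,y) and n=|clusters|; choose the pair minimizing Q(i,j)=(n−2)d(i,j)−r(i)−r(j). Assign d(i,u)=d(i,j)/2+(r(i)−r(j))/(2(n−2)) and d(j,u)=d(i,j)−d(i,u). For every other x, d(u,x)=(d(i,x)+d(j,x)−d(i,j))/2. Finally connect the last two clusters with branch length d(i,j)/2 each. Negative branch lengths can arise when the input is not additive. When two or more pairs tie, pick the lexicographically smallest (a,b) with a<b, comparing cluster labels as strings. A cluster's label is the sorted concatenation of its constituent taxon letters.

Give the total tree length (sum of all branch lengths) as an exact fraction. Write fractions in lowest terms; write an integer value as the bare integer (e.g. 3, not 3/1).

step 1: merge (J,Y) at d=7, Q=-176; branch lengths J→22/3, Y→-1/3; new cluster JY
  updated: d(H,JY)=26, d(JY,L)=40, d(JY,P)=15
step 2: merge (H,JY) at d=26, Q=-101; branch lengths H→43/4, JY→61/4; new cluster HJY
  updated: d(HJY,L)=21, d(HJY,P)=7/2
step 3: merge (HJY,L) at d=21, Q=-61/2; branch lengths HJY→37/4, L→47/4; new cluster HJLY
  updated: d(HJLY,P)=-23/4
step 4: merge (HJLY,P) at d=-23/4; branch lengths HJLY→-23/8, P→-23/8; new cluster HJLPY
final tree: (((H:43/4,(J:22/3,Y:-1/3):61/4):37/4,L:47/4):-23/8,P:-23/8)
total length: 193/4

193/4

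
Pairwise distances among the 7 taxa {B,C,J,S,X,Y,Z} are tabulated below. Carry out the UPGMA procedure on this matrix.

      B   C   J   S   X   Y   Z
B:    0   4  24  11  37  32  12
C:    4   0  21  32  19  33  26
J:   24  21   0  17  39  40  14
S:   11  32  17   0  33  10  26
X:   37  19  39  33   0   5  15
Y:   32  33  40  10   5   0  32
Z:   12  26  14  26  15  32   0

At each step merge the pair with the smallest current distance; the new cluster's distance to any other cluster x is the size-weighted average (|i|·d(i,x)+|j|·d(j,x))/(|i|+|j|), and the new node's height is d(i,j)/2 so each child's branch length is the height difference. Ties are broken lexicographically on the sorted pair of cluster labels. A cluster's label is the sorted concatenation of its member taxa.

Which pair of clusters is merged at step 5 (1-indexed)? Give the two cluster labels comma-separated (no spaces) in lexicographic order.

BCJZ,S

1. join B+C (d=4) ⇒ BC; edges |B|=2, |C|=2
  updated: d(BC,J)=45/2, d(BC,S)=43/2, d(BC,X)=28, d(BC,Y)=65/2, d(BC,Z)=19
2. join X+Y (d=5) ⇒ XY; edges |X|=5/2, |Y|=5/2
  updated: d(BC,XY)=121/4, d(J,XY)=79/2, d(S,XY)=43/2, d(XY,Z)=47/2
3. join J+Z (d=14) ⇒ JZ; edges |J|=7, |Z|=7
  updated: d(BC,JZ)=83/4, d(JZ,S)=43/2, d(JZ,XY)=63/2
4. join BC+JZ (d=83/4) ⇒ BCJZ; edges |BC|=67/8, |JZ|=27/8
  updated: d(BCJZ,S)=43/2, d(BCJZ,XY)=247/8
5. join BCJZ+S (d=43/2) ⇒ BCJSZ; edges |BCJZ|=3/8, |S|=43/4
  updated: d(BCJSZ,XY)=29
6. join BCJSZ+XY (d=29) ⇒ BCJSXYZ; edges |BCJSZ|=15/4, |XY|=12
final tree: ((((B:2,C:2):67/8,(J:7,Z:7):27/8):3/8,S:43/4):15/4,(X:5/2,Y:5/2):12)
total length: 493/8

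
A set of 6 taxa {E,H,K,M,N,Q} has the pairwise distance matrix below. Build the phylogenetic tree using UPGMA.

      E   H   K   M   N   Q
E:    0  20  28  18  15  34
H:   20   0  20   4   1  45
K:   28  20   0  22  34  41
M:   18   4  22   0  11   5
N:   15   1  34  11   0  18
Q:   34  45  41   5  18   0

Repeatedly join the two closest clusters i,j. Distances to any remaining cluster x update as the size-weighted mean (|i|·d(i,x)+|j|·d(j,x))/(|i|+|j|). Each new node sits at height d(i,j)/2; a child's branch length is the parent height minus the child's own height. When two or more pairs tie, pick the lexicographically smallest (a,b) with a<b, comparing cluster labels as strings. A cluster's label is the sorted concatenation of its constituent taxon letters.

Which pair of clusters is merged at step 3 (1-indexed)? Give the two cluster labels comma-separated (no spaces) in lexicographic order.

E,HN

iteration 1: select H,N (d=1); attach at lengths (1/2, 1/2); label the merged cluster HN
  updated: d(E,HN)=35/2, d(HN,K)=27, d(HN,M)=15/2, d(HN,Q)=63/2
iteration 2: select M,Q (d=5); attach at lengths (5/2, 5/2); label the merged cluster MQ
  updated: d(E,MQ)=26, d(HN,MQ)=39/2, d(K,MQ)=63/2
iteration 3: select E,HN (d=35/2); attach at lengths (35/4, 33/4); label the merged cluster EHN
  updated: d(EHN,K)=82/3, d(EHN,MQ)=65/3
iteration 4: select EHN,MQ (d=65/3); attach at lengths (25/12, 25/3); label the merged cluster EHMNQ
  updated: d(EHMNQ,K)=29
iteration 5: select EHMNQ,K (d=29); attach at lengths (11/3, 29/2); label the merged cluster EHKMNQ
final tree: (((E:35/4,(H:1/2,N:1/2):33/4):25/12,(M:5/2,Q:5/2):25/3):11/3,K:29/2)
total length: 619/12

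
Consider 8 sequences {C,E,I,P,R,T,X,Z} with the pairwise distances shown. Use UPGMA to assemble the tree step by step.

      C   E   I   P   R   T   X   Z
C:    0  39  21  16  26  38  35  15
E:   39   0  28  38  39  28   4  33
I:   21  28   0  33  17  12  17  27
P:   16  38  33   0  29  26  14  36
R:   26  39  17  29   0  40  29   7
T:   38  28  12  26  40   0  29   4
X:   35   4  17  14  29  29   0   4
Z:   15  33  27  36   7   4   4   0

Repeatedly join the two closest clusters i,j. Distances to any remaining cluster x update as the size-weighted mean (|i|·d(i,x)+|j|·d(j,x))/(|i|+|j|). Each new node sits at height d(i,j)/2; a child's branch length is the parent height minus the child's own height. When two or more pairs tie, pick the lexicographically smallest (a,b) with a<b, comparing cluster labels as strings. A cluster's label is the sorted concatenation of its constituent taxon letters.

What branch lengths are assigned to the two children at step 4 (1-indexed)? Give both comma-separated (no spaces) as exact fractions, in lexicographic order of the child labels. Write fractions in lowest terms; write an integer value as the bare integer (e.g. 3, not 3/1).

iteration 1: select E,X (d=4); attach at lengths (2, 2); label the merged cluster EX
  updated: d(C,EX)=37, d(EX,I)=45/2, d(EX,P)=26, d(EX,R)=34, d(EX,T)=57/2, d(EX,Z)=37/2
iteration 2: select T,Z (d=4); attach at lengths (2, 2); label the merged cluster TZ
  updated: d(C,TZ)=53/2, d(EX,TZ)=47/2, d(I,TZ)=39/2, d(P,TZ)=31, d(R,TZ)=47/2
iteration 3: select C,P (d=16); attach at lengths (8, 8); label the merged cluster CP
  updated: d(CP,EX)=63/2, d(CP,I)=27, d(CP,R)=55/2, d(CP,TZ)=115/4
iteration 4: select I,R (d=17); attach at lengths (17/2, 17/2); label the merged cluster IR
  updated: d(CP,IR)=109/4, d(EX,IR)=113/4, d(IR,TZ)=43/2
iteration 5: select IR,TZ (d=43/2); attach at lengths (9/4, 35/4); label the merged cluster IRTZ
  updated: d(CP,IRTZ)=28, d(EX,IRTZ)=207/8
iteration 6: select EX,IRTZ (d=207/8); attach at lengths (175/16, 35/16); label the merged cluster EIRTXZ
  updated: d(CP,EIRTXZ)=175/6
iteration 7: select CP,EIRTXZ (d=175/6); attach at lengths (79/12, 79/48); label the merged cluster CEIPRTXZ
final tree: ((C:8,P:8):79/12,((E:2,X:2):175/16,((I:17/2,R:17/2):9/4,(T:2,Z:2):35/4):35/16):79/48)
total length: 3521/48

17/2,17/2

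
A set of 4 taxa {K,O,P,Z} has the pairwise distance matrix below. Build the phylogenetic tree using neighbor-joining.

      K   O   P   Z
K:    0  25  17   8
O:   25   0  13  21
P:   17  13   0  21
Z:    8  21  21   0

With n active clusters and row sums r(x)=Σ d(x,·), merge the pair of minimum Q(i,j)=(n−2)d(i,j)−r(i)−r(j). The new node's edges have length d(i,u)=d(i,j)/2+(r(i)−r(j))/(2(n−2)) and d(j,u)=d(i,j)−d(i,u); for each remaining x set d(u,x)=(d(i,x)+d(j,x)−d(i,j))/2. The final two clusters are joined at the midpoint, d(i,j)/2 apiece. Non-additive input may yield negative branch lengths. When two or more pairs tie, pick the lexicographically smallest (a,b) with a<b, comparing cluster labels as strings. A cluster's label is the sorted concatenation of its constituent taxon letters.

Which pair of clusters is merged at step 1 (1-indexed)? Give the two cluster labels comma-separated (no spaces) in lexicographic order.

iteration 1: select K,Z (d=8, Q=-84); attach at lengths (4, 4); label the merged cluster KZ
  updated: d(KZ,O)=19, d(KZ,P)=15
iteration 2: select KZ,O (d=19, Q=-47); attach at lengths (21/2, 17/2); label the merged cluster KOZ
  updated: d(KOZ,P)=9/2
iteration 3: select KOZ,P (d=9/2); attach at lengths (9/4, 9/4); label the merged cluster KOPZ
final tree: (((K:4,Z:4):21/2,O:17/2):9/4,P:9/4)
total length: 63/2

K,Z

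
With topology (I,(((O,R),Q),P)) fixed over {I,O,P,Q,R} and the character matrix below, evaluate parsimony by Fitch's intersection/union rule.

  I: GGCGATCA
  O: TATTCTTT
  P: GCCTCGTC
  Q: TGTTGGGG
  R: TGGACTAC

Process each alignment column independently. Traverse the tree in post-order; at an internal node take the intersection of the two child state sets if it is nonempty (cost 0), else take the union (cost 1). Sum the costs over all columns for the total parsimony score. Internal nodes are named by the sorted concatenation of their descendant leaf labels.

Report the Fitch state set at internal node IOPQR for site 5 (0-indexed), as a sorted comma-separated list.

G,T

[col 0] OR: children O:{T}, R:{T} ∩→ {T}; cost 0
[col 0] OQR: children OR:{T}, Q:{T} ∩→ {T}; cost 0
[col 0] OPQR: children OQR:{T}, P:{G} ∪→ {G,T}; cost 1
[col 0] IOPQR: children I:{G}, OPQR:{G,T} ∩→ {G}; cost 0
[col 1] OR: children O:{A}, R:{G} ∪→ {A,G}; cost 1
[col 1] OQR: children OR:{A,G}, Q:{G} ∩→ {G}; cost 0
[col 1] OPQR: children OQR:{G}, P:{C} ∪→ {C,G}; cost 1
[col 1] IOPQR: children I:{G}, OPQR:{C,G} ∩→ {G}; cost 0
[col 2] OR: children O:{T}, R:{G} ∪→ {G,T}; cost 1
[col 2] OQR: children OR:{G,T}, Q:{T} ∩→ {T}; cost 0
[col 2] OPQR: children OQR:{T}, P:{C} ∪→ {C,T}; cost 1
[col 2] IOPQR: children I:{C}, OPQR:{C,T} ∩→ {C}; cost 0
[col 3] OR: children O:{T}, R:{A} ∪→ {A,T}; cost 1
[col 3] OQR: children OR:{A,T}, Q:{T} ∩→ {T}; cost 0
[col 3] OPQR: children OQR:{T}, P:{T} ∩→ {T}; cost 0
[col 3] IOPQR: children I:{G}, OPQR:{T} ∪→ {G,T}; cost 1
[col 4] OR: children O:{C}, R:{C} ∩→ {C}; cost 0
[col 4] OQR: children OR:{C}, Q:{G} ∪→ {C,G}; cost 1
[col 4] OPQR: children OQR:{C,G}, P:{C} ∩→ {C}; cost 0
[col 4] IOPQR: children I:{A}, OPQR:{C} ∪→ {A,C}; cost 1
[col 5] OR: children O:{T}, R:{T} ∩→ {T}; cost 0
[col 5] OQR: children OR:{T}, Q:{G} ∪→ {G,T}; cost 1
[col 5] OPQR: children OQR:{G,T}, P:{G} ∩→ {G}; cost 0
[col 5] IOPQR: children I:{T}, OPQR:{G} ∪→ {G,T}; cost 1
[col 6] OR: children O:{T}, R:{A} ∪→ {A,T}; cost 1
[col 6] OQR: children OR:{A,T}, Q:{G} ∪→ {A,G,T}; cost 1
[col 6] OPQR: children OQR:{A,G,T}, P:{T} ∩→ {T}; cost 0
[col 6] IOPQR: children I:{C}, OPQR:{T} ∪→ {C,T}; cost 1
[col 7] OR: children O:{T}, R:{C} ∪→ {C,T}; cost 1
[col 7] OQR: children OR:{C,T}, Q:{G} ∪→ {C,G,T}; cost 1
[col 7] OPQR: children OQR:{C,G,T}, P:{C} ∩→ {C}; cost 0
[col 7] IOPQR: children I:{A}, OPQR:{C} ∪→ {A,C}; cost 1
per-site changes: [1, 2, 2, 2, 2, 2, 3, 3]; total = 17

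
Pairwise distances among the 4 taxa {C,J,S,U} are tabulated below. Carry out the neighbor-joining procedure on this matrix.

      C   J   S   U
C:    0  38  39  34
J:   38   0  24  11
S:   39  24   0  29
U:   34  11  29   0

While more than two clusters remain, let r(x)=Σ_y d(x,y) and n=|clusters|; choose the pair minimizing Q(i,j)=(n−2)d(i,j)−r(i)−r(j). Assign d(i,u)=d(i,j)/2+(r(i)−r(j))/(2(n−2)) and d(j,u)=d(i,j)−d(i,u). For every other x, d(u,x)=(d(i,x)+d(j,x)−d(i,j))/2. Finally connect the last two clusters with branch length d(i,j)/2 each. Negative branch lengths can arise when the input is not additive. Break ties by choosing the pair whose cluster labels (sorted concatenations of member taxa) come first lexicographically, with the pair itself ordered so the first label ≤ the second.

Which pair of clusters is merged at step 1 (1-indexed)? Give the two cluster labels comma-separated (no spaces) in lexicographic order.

C,S

iteration 1: select C,S (d=39, Q=-125); attach at lengths (97/4, 59/4); label the merged cluster CS
  updated: d(CS,J)=23/2, d(CS,U)=12
iteration 2: select CS,J (d=23/2, Q=-69/2); attach at lengths (25/4, 21/4); label the merged cluster CJS
  updated: d(CJS,U)=23/4
iteration 3: select CJS,U (d=23/4); attach at lengths (23/8, 23/8); label the merged cluster CJSU
final tree: (((C:97/4,S:59/4):25/4,J:21/4):23/8,U:23/8)
total length: 225/4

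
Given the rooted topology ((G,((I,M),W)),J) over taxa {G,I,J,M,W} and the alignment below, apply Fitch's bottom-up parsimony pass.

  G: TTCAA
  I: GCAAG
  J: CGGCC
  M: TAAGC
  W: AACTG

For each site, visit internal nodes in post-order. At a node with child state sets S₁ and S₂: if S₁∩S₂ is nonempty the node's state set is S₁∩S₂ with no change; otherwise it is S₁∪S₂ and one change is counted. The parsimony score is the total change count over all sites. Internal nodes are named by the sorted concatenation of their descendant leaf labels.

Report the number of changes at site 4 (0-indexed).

3

[col 0] IM: children I:{G}, M:{T} ∪→ {G,T}; cost 1
[col 0] IMW: children IM:{G,T}, W:{A} ∪→ {A,G,T}; cost 1
[col 0] GIMW: children G:{T}, IMW:{A,G,T} ∩→ {T}; cost 0
[col 0] GIJMW: children GIMW:{T}, J:{C} ∪→ {C,T}; cost 1
[col 1] IM: children I:{C}, M:{A} ∪→ {A,C}; cost 1
[col 1] IMW: children IM:{A,C}, W:{A} ∩→ {A}; cost 0
[col 1] GIMW: children G:{T}, IMW:{A} ∪→ {A,T}; cost 1
[col 1] GIJMW: children GIMW:{A,T}, J:{G} ∪→ {A,G,T}; cost 1
[col 2] IM: children I:{A}, M:{A} ∩→ {A}; cost 0
[col 2] IMW: children IM:{A}, W:{C} ∪→ {A,C}; cost 1
[col 2] GIMW: children G:{C}, IMW:{A,C} ∩→ {C}; cost 0
[col 2] GIJMW: children GIMW:{C}, J:{G} ∪→ {C,G}; cost 1
[col 3] IM: children I:{A}, M:{G} ∪→ {A,G}; cost 1
[col 3] IMW: children IM:{A,G}, W:{T} ∪→ {A,G,T}; cost 1
[col 3] GIMW: children G:{A}, IMW:{A,G,T} ∩→ {A}; cost 0
[col 3] GIJMW: children GIMW:{A}, J:{C} ∪→ {A,C}; cost 1
[col 4] IM: children I:{G}, M:{C} ∪→ {C,G}; cost 1
[col 4] IMW: children IM:{C,G}, W:{G} ∩→ {G}; cost 0
[col 4] GIMW: children G:{A}, IMW:{G} ∪→ {A,G}; cost 1
[col 4] GIJMW: children GIMW:{A,G}, J:{C} ∪→ {A,C,G}; cost 1
per-site changes: [3, 3, 2, 3, 3]; total = 14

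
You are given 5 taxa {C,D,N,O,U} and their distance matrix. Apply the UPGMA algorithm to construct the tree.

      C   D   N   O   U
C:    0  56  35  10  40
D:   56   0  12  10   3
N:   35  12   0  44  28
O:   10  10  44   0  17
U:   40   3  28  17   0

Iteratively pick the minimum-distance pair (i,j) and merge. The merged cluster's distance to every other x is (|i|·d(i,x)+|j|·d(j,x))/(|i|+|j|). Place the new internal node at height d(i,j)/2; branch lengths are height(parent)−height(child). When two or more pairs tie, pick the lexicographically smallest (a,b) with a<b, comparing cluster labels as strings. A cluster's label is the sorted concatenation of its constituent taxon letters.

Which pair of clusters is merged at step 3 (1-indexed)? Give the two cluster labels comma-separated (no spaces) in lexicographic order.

DU,N

step 1: merge (D,U) at d=3; branch lengths D→3/2, U→3/2; new cluster DU
  updated: d(C,DU)=48, d(DU,N)=20, d(DU,O)=27/2
step 2: merge (C,O) at d=10; branch lengths C→5, O→5; new cluster CO
  updated: d(CO,DU)=123/4, d(CO,N)=79/2
step 3: merge (DU,N) at d=20; branch lengths DU→17/2, N→10; new cluster DNU
  updated: d(CO,DNU)=101/3
step 4: merge (CO,DNU) at d=101/3; branch lengths CO→71/6, DNU→41/6; new cluster CDNOU
final tree: ((C:5,O:5):71/6,((D:3/2,U:3/2):17/2,N:10):41/6)
total length: 301/6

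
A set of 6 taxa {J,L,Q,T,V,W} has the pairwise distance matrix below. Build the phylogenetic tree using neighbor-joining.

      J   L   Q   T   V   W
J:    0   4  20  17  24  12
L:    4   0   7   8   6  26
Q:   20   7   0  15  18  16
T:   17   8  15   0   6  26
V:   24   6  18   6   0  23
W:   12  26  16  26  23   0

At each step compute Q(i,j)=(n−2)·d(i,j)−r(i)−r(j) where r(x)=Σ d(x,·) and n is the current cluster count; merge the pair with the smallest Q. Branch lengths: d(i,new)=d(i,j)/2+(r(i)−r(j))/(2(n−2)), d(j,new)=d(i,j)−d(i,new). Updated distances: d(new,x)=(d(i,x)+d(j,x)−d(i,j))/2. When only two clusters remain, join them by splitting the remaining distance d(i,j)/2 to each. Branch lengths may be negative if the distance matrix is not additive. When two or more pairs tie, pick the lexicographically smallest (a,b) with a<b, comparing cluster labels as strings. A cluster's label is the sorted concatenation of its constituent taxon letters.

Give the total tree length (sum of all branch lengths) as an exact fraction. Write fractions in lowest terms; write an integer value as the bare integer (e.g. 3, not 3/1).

iteration 1: select J,W (d=12, Q=-132); attach at lengths (11/4, 37/4); label the merged cluster JW
  updated: d(JW,L)=9, d(JW,Q)=12, d(JW,T)=31/2, d(JW,V)=35/2
iteration 2: select T,V (d=6, Q=-74); attach at lengths (5/2, 7/2); label the merged cluster TV
  updated: d(JW,TV)=27/2, d(L,TV)=4, d(Q,TV)=27/2
iteration 3: select JW,Q (d=12, Q=-43); attach at lengths (13/2, 11/2); label the merged cluster JQW
  updated: d(JQW,L)=2, d(JQW,TV)=15/2
iteration 4: select JQW,L (d=2, Q=-27/2); attach at lengths (11/4, -3/4); label the merged cluster JLQW
  updated: d(JLQW,TV)=19/4
iteration 5: select JLQW,TV (d=19/4); attach at lengths (19/8, 19/8); label the merged cluster JLQTVW
final tree: ((((J:11/4,W:37/4):13/2,Q:11/2):11/4,L:-3/4):19/8,(T:5/2,V:7/2):19/8)
total length: 147/4

147/4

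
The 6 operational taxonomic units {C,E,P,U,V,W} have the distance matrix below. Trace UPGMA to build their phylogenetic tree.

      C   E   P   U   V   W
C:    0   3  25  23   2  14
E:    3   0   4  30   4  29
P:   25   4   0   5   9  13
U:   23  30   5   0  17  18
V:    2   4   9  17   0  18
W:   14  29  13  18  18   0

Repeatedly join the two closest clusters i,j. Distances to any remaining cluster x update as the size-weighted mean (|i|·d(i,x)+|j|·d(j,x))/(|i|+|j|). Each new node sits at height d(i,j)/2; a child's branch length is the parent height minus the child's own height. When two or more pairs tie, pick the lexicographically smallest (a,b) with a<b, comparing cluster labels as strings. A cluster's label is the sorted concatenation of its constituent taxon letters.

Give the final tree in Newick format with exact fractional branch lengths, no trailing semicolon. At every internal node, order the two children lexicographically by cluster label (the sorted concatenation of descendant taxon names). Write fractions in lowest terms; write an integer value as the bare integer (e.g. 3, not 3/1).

(((C:1,V:1):3/4,E:7/4):275/36,((P:5/2,U:5/2):21/4,W:31/4):59/36)

1. join C+V (d=2) ⇒ CV; edges |C|=1, |V|=1
  updated: d(CV,E)=7/2, d(CV,P)=17, d(CV,U)=20, d(CV,W)=16
2. join CV+E (d=7/2) ⇒ CEV; edges |CV|=3/4, |E|=7/4
  updated: d(CEV,P)=38/3, d(CEV,U)=70/3, d(CEV,W)=61/3
3. join P+U (d=5) ⇒ PU; edges |P|=5/2, |U|=5/2
  updated: d(CEV,PU)=18, d(PU,W)=31/2
4. join PU+W (d=31/2) ⇒ PUW; edges |PU|=21/4, |W|=31/4
  updated: d(CEV,PUW)=169/9
5. join CEV+PUW (d=169/9) ⇒ CEPUVW; edges |CEV|=275/36, |PUW|=59/36
final tree: (((C:1,V:1):3/4,E:7/4):275/36,((P:5/2,U:5/2):21/4,W:31/4):59/36)
total length: 286/9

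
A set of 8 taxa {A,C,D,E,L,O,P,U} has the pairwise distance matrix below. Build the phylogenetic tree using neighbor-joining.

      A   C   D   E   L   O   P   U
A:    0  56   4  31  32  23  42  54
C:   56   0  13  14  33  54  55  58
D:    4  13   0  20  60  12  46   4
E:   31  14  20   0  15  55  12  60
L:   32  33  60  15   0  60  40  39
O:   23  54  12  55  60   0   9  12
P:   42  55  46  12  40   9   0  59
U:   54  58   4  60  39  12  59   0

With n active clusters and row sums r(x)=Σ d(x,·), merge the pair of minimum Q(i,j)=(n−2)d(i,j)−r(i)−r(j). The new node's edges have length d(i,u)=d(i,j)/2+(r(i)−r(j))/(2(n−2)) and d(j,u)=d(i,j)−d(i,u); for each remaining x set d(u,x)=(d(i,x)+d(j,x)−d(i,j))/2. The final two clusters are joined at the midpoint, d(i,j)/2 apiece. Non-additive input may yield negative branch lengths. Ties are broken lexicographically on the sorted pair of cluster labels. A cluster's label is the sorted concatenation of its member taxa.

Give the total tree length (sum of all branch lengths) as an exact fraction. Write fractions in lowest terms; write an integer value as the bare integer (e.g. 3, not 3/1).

1. join O+U (d=12, Q=-439) ⇒ OU; edges |O|=11/12, |U|=133/12
  updated: d(A,OU)=65/2, d(C,OU)=50, d(D,OU)=2, d(E,OU)=103/2, d(L,OU)=87/2, d(OU,P)=28
2. join D+OU (d=2, Q=-685/2) ⇒ DOU; edges |D|=-21/4, |OU|=29/4
  updated: d(A,DOU)=69/4, d(C,DOU)=61/2, d(DOU,E)=139/4, d(DOU,L)=203/4, d(DOU,P)=36
3. join A+DOU (d=69/4, Q=-557/2) ⇒ ADOU; edges |A|=39/4, |DOU|=15/2
  updated: d(ADOU,C)=277/8, d(ADOU,E)=97/4, d(ADOU,L)=131/4, d(ADOU,P)=243/8
4. join ADOU+P (d=243/8, Q=-673/4) ⇒ ADOPU; edges |ADOU|=101/8, |P|=71/4
  updated: d(ADOPU,C)=237/8, d(ADOPU,E)=47/16, d(ADOPU,L)=339/16
5. join ADOPU+L (d=339/16, Q=-1289/16) ⇒ ADLOPU; edges |ADOPU|=431/64, |L|=925/64
  updated: d(ADLOPU,C)=663/32, d(ADLOPU,E)=-13/8
6. join ADLOPU+C (d=663/32, Q=-1059/32) ⇒ ACDLOPU; edges |ADLOPU|=163/64, |C|=1163/64
  updated: d(ACDLOPU,E)=-267/64
7. join ACDLOPU+E (d=-267/64) ⇒ ACDELOPU; edges |ACDLOPU|=-267/128, |E|=-267/128
final tree: (((((A:39/4,(D:-21/4,(O:11/12,U:133/12):29/4):15/2):101/8,P:71/4):431/64,L:925/64):163/64,C:1163/64):-267/128,E:-267/128)
total length: 6359/64

6359/64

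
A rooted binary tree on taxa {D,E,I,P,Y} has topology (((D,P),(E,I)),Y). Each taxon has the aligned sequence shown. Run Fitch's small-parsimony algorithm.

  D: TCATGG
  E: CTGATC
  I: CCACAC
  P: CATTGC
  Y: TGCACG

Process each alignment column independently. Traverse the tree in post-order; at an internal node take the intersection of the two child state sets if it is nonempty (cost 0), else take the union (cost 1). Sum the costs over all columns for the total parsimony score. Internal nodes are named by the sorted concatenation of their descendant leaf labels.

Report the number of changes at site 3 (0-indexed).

[col 0] DP: children D:{T}, P:{C} ∪→ {C,T}; cost 1
[col 0] EI: children E:{C}, I:{C} ∩→ {C}; cost 0
[col 0] DEIP: children DP:{C,T}, EI:{C} ∩→ {C}; cost 0
[col 0] DEIPY: children DEIP:{C}, Y:{T} ∪→ {C,T}; cost 1
[col 1] DP: children D:{C}, P:{A} ∪→ {A,C}; cost 1
[col 1] EI: children E:{T}, I:{C} ∪→ {C,T}; cost 1
[col 1] DEIP: children DP:{A,C}, EI:{C,T} ∩→ {C}; cost 0
[col 1] DEIPY: children DEIP:{C}, Y:{G} ∪→ {C,G}; cost 1
[col 2] DP: children D:{A}, P:{T} ∪→ {A,T}; cost 1
[col 2] EI: children E:{G}, I:{A} ∪→ {A,G}; cost 1
[col 2] DEIP: children DP:{A,T}, EI:{A,G} ∩→ {A}; cost 0
[col 2] DEIPY: children DEIP:{A}, Y:{C} ∪→ {A,C}; cost 1
[col 3] DP: children D:{T}, P:{T} ∩→ {T}; cost 0
[col 3] EI: children E:{A}, I:{C} ∪→ {A,C}; cost 1
[col 3] DEIP: children DP:{T}, EI:{A,C} ∪→ {A,C,T}; cost 1
[col 3] DEIPY: children DEIP:{A,C,T}, Y:{A} ∩→ {A}; cost 0
[col 4] DP: children D:{G}, P:{G} ∩→ {G}; cost 0
[col 4] EI: children E:{T}, I:{A} ∪→ {A,T}; cost 1
[col 4] DEIP: children DP:{G}, EI:{A,T} ∪→ {A,G,T}; cost 1
[col 4] DEIPY: children DEIP:{A,G,T}, Y:{C} ∪→ {A,C,G,T}; cost 1
[col 5] DP: children D:{G}, P:{C} ∪→ {C,G}; cost 1
[col 5] EI: children E:{C}, I:{C} ∩→ {C}; cost 0
[col 5] DEIP: children DP:{C,G}, EI:{C} ∩→ {C}; cost 0
[col 5] DEIPY: children DEIP:{C}, Y:{G} ∪→ {C,G}; cost 1
per-site changes: [2, 3, 3, 2, 3, 2]; total = 15

2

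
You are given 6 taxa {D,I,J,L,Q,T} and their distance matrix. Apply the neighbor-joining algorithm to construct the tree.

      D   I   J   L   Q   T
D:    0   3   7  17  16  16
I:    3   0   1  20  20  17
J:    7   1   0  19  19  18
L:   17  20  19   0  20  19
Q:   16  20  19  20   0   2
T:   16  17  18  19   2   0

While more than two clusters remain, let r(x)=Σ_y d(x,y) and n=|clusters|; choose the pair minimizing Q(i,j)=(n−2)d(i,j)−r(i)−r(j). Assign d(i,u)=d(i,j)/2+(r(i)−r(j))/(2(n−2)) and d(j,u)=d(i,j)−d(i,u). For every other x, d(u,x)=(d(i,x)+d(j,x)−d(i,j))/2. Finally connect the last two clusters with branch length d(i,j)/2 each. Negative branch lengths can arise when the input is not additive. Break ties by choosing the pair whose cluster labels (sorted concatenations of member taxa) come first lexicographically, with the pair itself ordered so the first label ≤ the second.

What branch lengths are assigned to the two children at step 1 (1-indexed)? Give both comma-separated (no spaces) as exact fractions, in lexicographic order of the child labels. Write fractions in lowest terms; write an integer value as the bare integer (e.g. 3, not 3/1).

13/8,3/8

step 1: merge (Q,T) at d=2, Q=-141; branch lengths Q→13/8, T→3/8; new cluster QT
  updated: d(D,QT)=15, d(I,QT)=35/2, d(J,QT)=35/2, d(L,QT)=37/2
step 2: merge (L,QT) at d=37/2, Q=-175/2; branch lengths L→41/4, QT→33/4; new cluster LQT
  updated: d(D,LQT)=27/4, d(I,LQT)=19/2, d(J,LQT)=9
step 3: merge (D,LQT) at d=27/4, Q=-57/2; branch lengths D→5/4, LQT→11/2; new cluster DLQT
  updated: d(DLQT,I)=23/8, d(DLQT,J)=37/8
step 4: merge (DLQT,I) at d=23/8, Q=-17/2; branch lengths DLQT→13/4, I→-3/8; new cluster DILQT
  updated: d(DILQT,J)=11/8
step 5: merge (DILQT,J) at d=11/8; branch lengths DILQT→11/16, J→11/16; new cluster DIJLQT
final tree: (((D:5/4,(L:41/4,(Q:13/8,T:3/8):33/4):11/2):13/4,I:-3/8):11/16,J:11/16)
total length: 63/2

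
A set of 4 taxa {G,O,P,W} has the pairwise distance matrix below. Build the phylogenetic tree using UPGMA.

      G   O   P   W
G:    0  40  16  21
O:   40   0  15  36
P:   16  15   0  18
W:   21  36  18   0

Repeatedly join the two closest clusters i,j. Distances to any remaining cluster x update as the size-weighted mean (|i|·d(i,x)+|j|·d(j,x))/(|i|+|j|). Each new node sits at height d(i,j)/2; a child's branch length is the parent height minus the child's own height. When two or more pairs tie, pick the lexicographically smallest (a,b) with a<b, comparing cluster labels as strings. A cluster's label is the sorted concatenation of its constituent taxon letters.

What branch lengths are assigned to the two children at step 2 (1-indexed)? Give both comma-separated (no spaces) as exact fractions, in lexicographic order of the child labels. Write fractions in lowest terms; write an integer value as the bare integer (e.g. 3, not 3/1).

21/2,21/2

step 1: merge (O,P) at d=15; branch lengths O→15/2, P→15/2; new cluster OP
  updated: d(G,OP)=28, d(OP,W)=27
step 2: merge (G,W) at d=21; branch lengths G→21/2, W→21/2; new cluster GW
  updated: d(GW,OP)=55/2
step 3: merge (GW,OP) at d=55/2; branch lengths GW→13/4, OP→25/4; new cluster GOPW
final tree: ((G:21/2,W:21/2):13/4,(O:15/2,P:15/2):25/4)
total length: 91/2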